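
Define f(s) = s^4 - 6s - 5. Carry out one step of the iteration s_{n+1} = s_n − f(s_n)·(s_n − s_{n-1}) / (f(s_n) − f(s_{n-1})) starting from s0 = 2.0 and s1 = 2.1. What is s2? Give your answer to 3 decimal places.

f(2.0) = -1.00000, f(2.1) = 1.84810
s2 = 2.10000 − 1.84810·(2.10000 − 2.00000) / (1.84810 − (-1.00000)) = 2.10000 − (0.18481)/(2.84810) = 2.03511

2.035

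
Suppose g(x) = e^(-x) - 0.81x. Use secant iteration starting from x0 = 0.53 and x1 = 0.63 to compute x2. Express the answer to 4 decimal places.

g(0.53) = 0.159305, g(0.63) = 0.022292
x2 = 0.630000 − 0.022292·(0.630000 − 0.530000) / (0.022292 − 0.159305) = 0.630000 − (0.002229)/(-0.137013) = 0.646270

0.6463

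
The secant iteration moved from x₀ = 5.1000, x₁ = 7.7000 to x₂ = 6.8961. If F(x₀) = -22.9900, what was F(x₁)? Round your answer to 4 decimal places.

The secant line through (5.1000, -22.9900) and (7.7000, F(x₁)) crosses zero at x₂ = 6.8961.
So (5.1000, -22.9900), (7.7000, F(x₁)), (6.8961, 0) are collinear:
F(x₁) = -22.9900 · (7.7000 − 6.8961) / (5.1000 − 6.8961) = -22.9900 · (0.803900)/(-1.796100) = 10.289884

10.2899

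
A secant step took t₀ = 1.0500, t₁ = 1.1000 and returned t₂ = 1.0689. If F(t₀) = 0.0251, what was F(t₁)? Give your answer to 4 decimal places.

The secant line through (1.0500, 0.0251) and (1.1000, F(t₁)) crosses zero at t₂ = 1.0689.
So (1.0500, 0.0251), (1.1000, F(t₁)), (1.0689, 0) are collinear:
F(t₁) = 0.0251 · (1.1000 − 1.0689) / (1.0500 − 1.0689) = 0.0251 · (0.031100)/(-0.018900) = -0.041302

-0.0413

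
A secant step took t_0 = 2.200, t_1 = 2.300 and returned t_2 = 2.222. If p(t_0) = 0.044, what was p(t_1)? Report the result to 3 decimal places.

-0.156

The secant line through (2.200, 0.044) and (2.300, p(t_1)) crosses zero at t_2 = 2.222.
So (2.200, 0.044), (2.300, p(t_1)), (2.222, 0) are collinear:
p(t_1) = 0.044 · (2.300 − 2.222) / (2.200 − 2.222) = 0.044 · (0.07800)/(-0.02200) = -0.15600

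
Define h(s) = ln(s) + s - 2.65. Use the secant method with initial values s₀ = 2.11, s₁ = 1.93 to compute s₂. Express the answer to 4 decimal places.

h(2.11) = 0.206688, h(1.93) = -0.062480
s₂ = 1.930000 − (-0.062480)·(1.930000 − 2.110000) / (-0.062480 − 0.206688) = 1.930000 − (0.011246)/(-0.269168) = 1.971782

1.9718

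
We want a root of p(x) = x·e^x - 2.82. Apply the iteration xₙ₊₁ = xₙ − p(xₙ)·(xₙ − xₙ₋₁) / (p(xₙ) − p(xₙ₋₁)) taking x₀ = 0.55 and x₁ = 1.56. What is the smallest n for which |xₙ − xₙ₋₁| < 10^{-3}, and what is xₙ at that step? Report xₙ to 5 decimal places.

p(0.55) = -1.8667108, p(1.56) = 4.6037611
x₂ = 1.5600000 − 4.6037611·(1.0100000)/(6.4704720) = 0.8413818;  |Δ| = 0.7186182
p(0.8413818) = -0.8683559
x₃ = 0.8413818 − (-0.8683559)·(-0.7186182)/(-5.4721171) = 0.9554175;  |Δ| = 0.1140356
p(0.9554175) = -0.3361480
x₄ = 0.9554175 − (-0.3361480)·(0.1140356)/(0.5322079) = 1.0274436;  |Δ| = 0.0720261
p(1.0274436) = 0.0505892
x₅ = 1.0274436 − 0.0505892·(0.0720261)/(0.3867372) = 1.0180218;  |Δ| = 0.0094217
p(1.0180218) = -0.0024065
x₆ = 1.0180218 − (-0.0024065)·(-0.0094217)/(-0.0529956) = 1.0184496;  |Δ| = 0.0004278
|x₆ − x₅| = 0.0004278 < 10^{-3}

n = 6, xₙ = 1.01845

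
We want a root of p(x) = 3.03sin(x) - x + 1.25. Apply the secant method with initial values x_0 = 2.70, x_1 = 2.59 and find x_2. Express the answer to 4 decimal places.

2.6577

p(2.70) = -0.155039, p(2.59) = 0.247854
x_2 = 2.590000 − 0.247854·(2.590000 − 2.700000) / (0.247854 − (-0.155039)) = 2.590000 − (-0.027264)/(0.402893) = 2.657670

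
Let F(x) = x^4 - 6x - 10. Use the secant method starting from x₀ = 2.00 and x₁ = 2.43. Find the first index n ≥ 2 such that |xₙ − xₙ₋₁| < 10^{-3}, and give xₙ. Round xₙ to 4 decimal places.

F(2.00) = -6.000000, F(2.43) = 10.287844
x₂ = 2.430000 − 10.287844·(0.430000)/(16.287844) = 2.158400;  |Δ| = 0.271600
F(2.158400) = -1.246991
x₃ = 2.158400 − (-1.246991)·(-0.271600)/(-11.534835) = 2.187762;  |Δ| = 0.029362
F(2.187762) = -0.217879
x₄ = 2.187762 − (-0.217879)·(0.029362)/(1.029112) = 2.193978;  |Δ| = 0.006216
F(2.193978) = 0.006307
x₅ = 2.193978 − 0.006307·(0.006216)/(0.224185) = 2.193803;  |Δ| = 0.000175
|x₅ − x₄| = 0.000175 < 10^{-3}

n = 5, xₙ = 2.1938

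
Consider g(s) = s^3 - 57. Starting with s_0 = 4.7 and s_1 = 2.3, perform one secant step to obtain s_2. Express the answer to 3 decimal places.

g(4.7) = 46.82300, g(2.3) = -44.83300
s_2 = 2.30000 − (-44.83300)·(2.30000 − 4.70000) / (-44.83300 − 46.82300) = 2.30000 − (107.59920)/(-91.65600) = 3.47395

3.474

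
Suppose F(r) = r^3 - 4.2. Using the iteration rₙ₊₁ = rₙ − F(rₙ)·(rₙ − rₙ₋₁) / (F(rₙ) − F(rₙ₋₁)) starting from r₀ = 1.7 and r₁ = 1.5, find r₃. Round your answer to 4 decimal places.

F(1.7) = 0.713000, F(1.5) = -0.825000
r₂ = 1.500000 − (-0.825000)·(1.500000 − 1.700000) / (-0.825000 − 0.713000) = 1.500000 − (0.165000)/(-1.538000) = 1.607282
F(1.607282) = -0.047818
r₃ = 1.607282 − (-0.047818)·(1.607282 − 1.500000) / (-0.047818 − (-0.825000)) = 1.607282 − (-0.005130)/(0.777182) = 1.613883

1.6139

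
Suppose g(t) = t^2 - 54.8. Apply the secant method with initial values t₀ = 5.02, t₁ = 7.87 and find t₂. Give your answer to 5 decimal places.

7.31632

g(5.02) = -29.5996000, g(7.87) = 7.1369000
t₂ = 7.8700000 − 7.1369000·(7.8700000 − 5.0200000) / (7.1369000 − (-29.5996000)) = 7.8700000 − (20.3401650)/(36.7365000) = 7.3163227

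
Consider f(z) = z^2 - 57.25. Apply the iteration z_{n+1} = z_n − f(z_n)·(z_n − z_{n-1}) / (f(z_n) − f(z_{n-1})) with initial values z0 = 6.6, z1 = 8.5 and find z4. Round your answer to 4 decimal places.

f(6.6) = -13.690000, f(8.5) = 15.000000
z2 = 8.500000 − 15.000000·(8.500000 − 6.600000) / (15.000000 − (-13.690000)) = 8.500000 − (28.500000)/(28.690000) = 7.506623
f(7.506623) = -0.900618
z3 = 7.506623 − (-0.900618)·(7.506623 − 8.500000) / (-0.900618 − 15.000000) = 7.506623 − (0.894654)/(-15.900618) = 7.562888
f(7.562888) = -0.052727
z4 = 7.562888 − (-0.052727)·(7.562888 − 7.506623) / (-0.052727 − (-0.900618)) = 7.562888 − (-0.002967)/(0.847891) = 7.566387

7.5664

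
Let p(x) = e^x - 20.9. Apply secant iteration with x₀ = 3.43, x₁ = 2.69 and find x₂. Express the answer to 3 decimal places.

2.973

p(3.43) = 9.97664, p(2.69) = -6.16832
x₂ = 2.69000 − (-6.16832)·(2.69000 − 3.43000) / (-6.16832 − 9.97664) = 2.69000 − (4.56456)/(-16.14497) = 2.97272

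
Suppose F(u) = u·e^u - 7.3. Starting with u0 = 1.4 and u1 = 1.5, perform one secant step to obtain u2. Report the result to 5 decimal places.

1.55525

F(1.4) = -1.6227200, F(1.5) = -0.5774664
u2 = 1.5000000 − (-0.5774664)·(1.5000000 − 1.4000000) / (-0.5774664 − (-1.6227200)) = 1.5000000 − (-0.0577466)/(1.0452537) = 1.5552465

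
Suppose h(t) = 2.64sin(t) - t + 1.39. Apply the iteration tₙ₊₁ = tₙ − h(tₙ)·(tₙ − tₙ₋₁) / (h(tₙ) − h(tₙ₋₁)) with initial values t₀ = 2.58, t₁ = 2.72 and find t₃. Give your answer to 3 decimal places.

2.646

h(2.58) = 0.21589, h(2.72) = -0.24967
t₂ = 2.72000 − (-0.24967)·(2.72000 − 2.58000) / (-0.24967 − 0.21589) = 2.72000 − (-0.03495)/(-0.46557) = 2.64492
h(2.64492) = 0.00305
t₃ = 2.64492 − 0.00305·(2.64492 − 2.72000) / (0.00305 − (-0.24967)) = 2.64492 − (-0.00023)/(0.25272) = 2.64583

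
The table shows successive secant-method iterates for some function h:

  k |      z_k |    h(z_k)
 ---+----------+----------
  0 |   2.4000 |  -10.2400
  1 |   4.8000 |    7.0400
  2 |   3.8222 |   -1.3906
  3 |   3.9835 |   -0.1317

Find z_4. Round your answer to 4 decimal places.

4.0004

z_4 = 3.9835 − (-0.1317)·(3.9835 − 3.8222) / (-0.1317 − (-1.3906))
   = 3.9835 − (-0.021243)/(1.258900) = 4.000374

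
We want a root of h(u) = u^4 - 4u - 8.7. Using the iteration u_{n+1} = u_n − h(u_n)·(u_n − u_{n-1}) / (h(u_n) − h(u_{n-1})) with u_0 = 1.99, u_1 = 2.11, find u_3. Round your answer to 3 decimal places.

2.024

h(1.99) = -0.97761, h(2.11) = 2.68119
u_2 = 2.11000 − 2.68119·(2.11000 − 1.99000) / (2.68119 − (-0.97761)) = 2.11000 − (0.32174)/(3.65880) = 2.02206
h(2.02206) = -0.07046
u_3 = 2.02206 − (-0.07046)·(2.02206 − 2.11000) / (-0.07046 − 2.68119) = 2.02206 − (0.00620)/(-2.75166) = 2.02431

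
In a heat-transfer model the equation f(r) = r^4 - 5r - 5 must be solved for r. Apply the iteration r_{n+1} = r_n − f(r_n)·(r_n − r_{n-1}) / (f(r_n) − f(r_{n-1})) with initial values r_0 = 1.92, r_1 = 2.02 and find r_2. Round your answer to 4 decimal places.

f(1.92) = -1.010455, f(2.02) = 1.549664
r_2 = 2.020000 − 1.549664·(2.020000 − 1.920000) / (1.549664 − (-1.010455)) = 2.020000 − (0.154966)/(2.560119) = 1.959469

1.9595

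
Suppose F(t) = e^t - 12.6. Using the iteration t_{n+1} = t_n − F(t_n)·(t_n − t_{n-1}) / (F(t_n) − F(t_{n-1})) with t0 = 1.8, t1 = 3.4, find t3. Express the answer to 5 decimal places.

2.42013

F(1.8) = -6.5503525, F(3.4) = 17.3641000
t2 = 3.4000000 − 17.3641000·(3.4000000 − 1.8000000) / (17.3641000 − (-6.5503525)) = 3.4000000 − (27.7825601)/(23.9144526) = 2.2382523
F(2.2382523) = -3.2230710
t3 = 2.2382523 − (-3.2230710)·(2.2382523 − 3.4000000) / (-3.2230710 − 17.3641000) = 2.2382523 − (3.7443953)/(-20.5871711) = 2.4201323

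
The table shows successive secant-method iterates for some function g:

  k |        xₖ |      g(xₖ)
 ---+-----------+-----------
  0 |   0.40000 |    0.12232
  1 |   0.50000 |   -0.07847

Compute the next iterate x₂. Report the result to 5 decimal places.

0.46092

x₂ = 0.50000 − (-0.07847)·(0.50000 − 0.40000) / (-0.07847 − 0.12232)
   = 0.50000 − (-0.0078470)/(-0.2007900) = 0.4609194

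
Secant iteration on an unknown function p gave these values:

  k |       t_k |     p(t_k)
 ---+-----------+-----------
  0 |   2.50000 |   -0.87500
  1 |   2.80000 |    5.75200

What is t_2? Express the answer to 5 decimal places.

2.53961

t_2 = 2.80000 − 5.75200·(2.80000 − 2.50000) / (5.75200 − (-0.87500))
   = 2.80000 − (1.7256000)/(6.6270000) = 2.5396107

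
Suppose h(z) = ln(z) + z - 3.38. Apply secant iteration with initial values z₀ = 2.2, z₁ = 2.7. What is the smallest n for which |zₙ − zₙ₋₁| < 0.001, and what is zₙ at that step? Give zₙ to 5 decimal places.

h(2.2) = -0.3915426, h(2.7) = 0.3132518
z₂ = 2.7000000 − 0.3132518·(0.5000000)/(0.7047944) = 2.4777708;  |Δ| = 0.2222292
h(2.4777708) = 0.0051301
z₃ = 2.4777708 − 0.0051301·(-0.2222292)/(-0.3081217) = 2.4740708;  |Δ| = 0.0037000
h(2.4740708) = -0.0000643
z₄ = 2.4740708 − (-0.0000643)·(-0.0037000)/(-0.0051944) = 2.4741166;  |Δ| = 0.0000458
|z₄ − z₃| = 0.0000458 < 0.001

n = 4, zₙ = 2.47412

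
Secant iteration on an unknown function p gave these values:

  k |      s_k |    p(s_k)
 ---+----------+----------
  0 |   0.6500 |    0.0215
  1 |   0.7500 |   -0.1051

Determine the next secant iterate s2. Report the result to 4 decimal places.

s2 = 0.7500 − (-0.1051)·(0.7500 − 0.6500) / (-0.1051 − 0.0215)
   = 0.7500 − (-0.010510)/(-0.126600) = 0.666983

0.6670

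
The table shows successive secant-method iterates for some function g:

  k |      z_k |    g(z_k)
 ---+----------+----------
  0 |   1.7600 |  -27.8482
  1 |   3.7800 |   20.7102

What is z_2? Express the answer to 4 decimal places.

2.9185

z_2 = 3.7800 − 20.7102·(3.7800 − 1.7600) / (20.7102 − (-27.8482))
   = 3.7800 − (41.834604)/(48.558400) = 2.918468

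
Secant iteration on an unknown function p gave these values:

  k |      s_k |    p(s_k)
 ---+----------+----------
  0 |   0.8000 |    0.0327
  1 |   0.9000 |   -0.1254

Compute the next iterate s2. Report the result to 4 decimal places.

s2 = 0.9000 − (-0.1254)·(0.9000 − 0.8000) / (-0.1254 − 0.0327)
   = 0.9000 − (-0.012540)/(-0.158100) = 0.820683

0.8207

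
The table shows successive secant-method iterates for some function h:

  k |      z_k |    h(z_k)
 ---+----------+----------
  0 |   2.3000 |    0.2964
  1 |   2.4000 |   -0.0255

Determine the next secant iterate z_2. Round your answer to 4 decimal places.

z_2 = 2.4000 − (-0.0255)·(2.4000 − 2.3000) / (-0.0255 − 0.2964)
   = 2.4000 − (-0.002550)/(-0.321900) = 2.392078

2.3921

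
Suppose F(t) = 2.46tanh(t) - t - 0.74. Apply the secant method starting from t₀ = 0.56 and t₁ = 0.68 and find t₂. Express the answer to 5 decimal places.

0.63069

F(0.56) = -0.0503755, F(0.68) = 0.0351377
t₂ = 0.6800000 − 0.0351377·(0.6800000 − 0.5600000) / (0.0351377 − (-0.0503755)) = 0.6800000 − (0.0042165)/(0.0855132) = 0.6306915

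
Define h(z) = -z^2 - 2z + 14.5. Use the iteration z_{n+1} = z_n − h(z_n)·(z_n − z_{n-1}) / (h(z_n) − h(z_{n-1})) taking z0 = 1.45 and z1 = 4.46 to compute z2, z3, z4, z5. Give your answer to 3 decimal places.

2.651, 2.889, 2.939, 2.937

h(1.45) = 9.49750, h(4.46) = -14.31160
z2 = 4.46000 − (-14.31160)·(4.46000 − 1.45000) / (-14.31160 − 9.49750) = 4.46000 − (-43.07792)/(-23.80910) = 2.65070
h(2.65070) = 2.17242
z3 = 2.65070 − 2.17242·(2.65070 − 4.46000) / (2.17242 − (-14.31160)) = 2.65070 − (-3.93058)/(16.48402) = 2.88914
h(2.88914) = 0.37457
z4 = 2.88914 − 0.37457·(2.88914 − 2.65070) / (0.37457 − 2.17242) = 2.88914 − (0.08931)/(-1.79786) = 2.93882
h(2.93882) = -0.01431
z5 = 2.93882 − (-0.01431)·(2.93882 − 2.88914) / (-0.01431 − 0.37457) = 2.93882 − (-0.00071)/(-0.38888) = 2.93699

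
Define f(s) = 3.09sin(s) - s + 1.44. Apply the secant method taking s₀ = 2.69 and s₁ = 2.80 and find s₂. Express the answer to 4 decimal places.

f(2.69) = 0.098473, f(2.80) = -0.324887
s₂ = 2.800000 − (-0.324887)·(2.800000 − 2.690000) / (-0.324887 − 0.098473) = 2.800000 − (-0.035738)/(-0.423360) = 2.715586

2.7156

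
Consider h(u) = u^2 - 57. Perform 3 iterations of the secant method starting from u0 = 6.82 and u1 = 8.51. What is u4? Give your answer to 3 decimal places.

7.550

h(6.82) = -10.48760, h(8.51) = 15.42010
u2 = 8.51000 − 15.42010·(8.51000 − 6.82000) / (15.42010 − (-10.48760)) = 8.51000 − (26.05997)/(25.90770) = 7.50412
h(7.50412) = -0.68814
u3 = 7.50412 − (-0.68814)·(7.50412 − 8.51000) / (-0.68814 − 15.42010) = 7.50412 − (0.69219)/(-16.10824) = 7.54709
h(7.54709) = -0.04138
u4 = 7.54709 − (-0.04138)·(7.54709 − 7.50412) / (-0.04138 − (-0.68814)) = 7.54709 − (-0.00178)/(0.64677) = 7.54984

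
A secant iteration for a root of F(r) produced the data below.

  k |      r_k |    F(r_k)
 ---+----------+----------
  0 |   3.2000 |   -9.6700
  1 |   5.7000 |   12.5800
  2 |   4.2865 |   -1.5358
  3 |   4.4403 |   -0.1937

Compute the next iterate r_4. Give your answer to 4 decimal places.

4.4625

r_4 = 4.4403 − (-0.1937)·(4.4403 − 4.2865) / (-0.1937 − (-1.5358))
   = 4.4403 − (-0.029791)/(1.342100) = 4.462497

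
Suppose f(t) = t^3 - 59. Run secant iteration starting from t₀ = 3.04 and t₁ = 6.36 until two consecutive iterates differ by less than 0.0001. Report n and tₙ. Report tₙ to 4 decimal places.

n = 7, tₙ = 3.8930

f(3.04) = -30.905536, f(6.36) = 198.259456
t₂ = 6.360000 − 198.259456·(3.320000)/(229.164992) = 3.487740;  |Δ| = 2.872260
f(3.487740) = -16.573971
t₃ = 3.487740 − (-16.573971)·(-2.872260)/(-214.833427) = 3.709329;  |Δ| = 0.221589
f(3.709329) = -7.962878
t₄ = 3.709329 − (-7.962878)·(0.221589)/(8.611094) = 3.914238;  |Δ| = 0.204909
f(3.914238) = 0.971051
t₅ = 3.914238 − 0.971051·(0.204909)/(8.933929) = 3.891966;  |Δ| = 0.022272
f(3.891966) = -0.046842
t₆ = 3.891966 − (-0.046842)·(-0.022272)/(-1.017893) = 3.892991;  |Δ| = 0.001025
f(3.892991) = -0.000255
t₇ = 3.892991 − (-0.000255)·(0.001025)/(0.046587) = 3.892996;  |Δ| = 0.000006
|t₇ − t₆| = 0.000006 < 0.0001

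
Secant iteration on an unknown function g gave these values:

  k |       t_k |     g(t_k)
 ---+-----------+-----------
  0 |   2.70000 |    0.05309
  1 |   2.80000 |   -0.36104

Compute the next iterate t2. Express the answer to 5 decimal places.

t2 = 2.80000 − (-0.36104)·(2.80000 − 2.70000) / (-0.36104 − 0.05309)
   = 2.80000 − (-0.0361040)/(-0.4141300) = 2.7128196

2.71282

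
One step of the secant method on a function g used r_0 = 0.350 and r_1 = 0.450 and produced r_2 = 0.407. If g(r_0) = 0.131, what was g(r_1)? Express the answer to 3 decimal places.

-0.099

The secant line through (0.350, 0.131) and (0.450, g(r_1)) crosses zero at r_2 = 0.407.
So (0.350, 0.131), (0.450, g(r_1)), (0.407, 0) are collinear:
g(r_1) = 0.131 · (0.450 − 0.407) / (0.350 − 0.407) = 0.131 · (0.04300)/(-0.05700) = -0.09882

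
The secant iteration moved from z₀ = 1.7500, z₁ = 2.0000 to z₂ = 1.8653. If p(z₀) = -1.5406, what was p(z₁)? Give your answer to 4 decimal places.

1.7998

The secant line through (1.7500, -1.5406) and (2.0000, p(z₁)) crosses zero at z₂ = 1.8653.
So (1.7500, -1.5406), (2.0000, p(z₁)), (1.8653, 0) are collinear:
p(z₁) = -1.5406 · (2.0000 − 1.8653) / (1.7500 − 1.8653) = -1.5406 · (0.134700)/(-0.115300) = 1.799816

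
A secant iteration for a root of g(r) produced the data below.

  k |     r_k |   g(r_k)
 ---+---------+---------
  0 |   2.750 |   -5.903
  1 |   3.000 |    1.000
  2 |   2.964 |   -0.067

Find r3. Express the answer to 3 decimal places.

r3 = 2.964 − (-0.067)·(2.964 − 3.000) / (-0.067 − 1.000)
   = 2.964 − (0.00241)/(-1.06700) = 2.96626

2.966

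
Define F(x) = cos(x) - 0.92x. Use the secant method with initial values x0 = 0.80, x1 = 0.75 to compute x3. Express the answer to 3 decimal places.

0.776

F(0.80) = -0.03929, F(0.75) = 0.04169
x2 = 0.75000 − 0.04169·(0.75000 − 0.80000) / (0.04169 − (-0.03929)) = 0.75000 − (-0.00208)/(0.08098) = 0.77574
F(0.77574) = 0.00022
x3 = 0.77574 − 0.00022·(0.77574 − 0.75000) / (0.00022 − 0.04169) = 0.77574 − (0.00001)/(-0.04147) = 0.77588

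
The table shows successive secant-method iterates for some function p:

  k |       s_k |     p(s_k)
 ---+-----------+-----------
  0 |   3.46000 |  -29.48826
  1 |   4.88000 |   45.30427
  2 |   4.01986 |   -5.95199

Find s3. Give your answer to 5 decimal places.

s3 = 4.01986 − (-5.95199)·(4.01986 − 4.88000) / (-5.95199 − 45.30427)
   = 4.01986 − (5.1195447)/(-51.2562600) = 4.1197414

4.11974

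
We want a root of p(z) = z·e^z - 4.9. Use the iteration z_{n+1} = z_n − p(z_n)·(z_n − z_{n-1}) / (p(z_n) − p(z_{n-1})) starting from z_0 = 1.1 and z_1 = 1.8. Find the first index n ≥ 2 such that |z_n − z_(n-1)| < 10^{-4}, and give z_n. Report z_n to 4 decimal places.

p(1.1) = -1.595417, p(1.8) = 5.989365
z_2 = 1.800000 − 5.989365·(0.700000)/(7.584783) = 1.247241;  |Δ| = 0.552759
p(1.247241) = -0.558694
z_3 = 1.247241 − (-0.558694)·(-0.552759)/(-6.548060) = 1.294404;  |Δ| = 0.047163
p(1.294404) = -0.176955
z_4 = 1.294404 − (-0.176955)·(0.047163)/(0.381740) = 1.316266;  |Δ| = 0.021862
p(1.316266) = 0.008972
z_5 = 1.316266 − 0.008972·(0.021862)/(0.185927) = 1.315211;  |Δ| = 0.001055
p(1.315211) = -0.000134
z_6 = 1.315211 − (-0.000134)·(-0.001055)/(-0.009106) = 1.315226;  |Δ| = 0.000016
|z_6 − z_5| = 0.000016 < 10^{-4}

n = 6, z_n = 1.3152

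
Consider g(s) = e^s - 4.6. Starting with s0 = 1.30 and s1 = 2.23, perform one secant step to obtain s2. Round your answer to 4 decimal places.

g(1.30) = -0.930703, g(2.23) = 4.699866
s2 = 2.230000 − 4.699866·(2.230000 − 1.300000) / (4.699866 − (-0.930703)) = 2.230000 − (4.370875)/(5.630569) = 1.453724

1.4537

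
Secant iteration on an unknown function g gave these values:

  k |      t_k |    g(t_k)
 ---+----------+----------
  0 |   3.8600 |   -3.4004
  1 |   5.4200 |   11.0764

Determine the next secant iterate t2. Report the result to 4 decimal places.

4.2264

t2 = 5.4200 − 11.0764·(5.4200 − 3.8600) / (11.0764 − (-3.4004))
   = 5.4200 − (17.279184)/(14.476800) = 4.226422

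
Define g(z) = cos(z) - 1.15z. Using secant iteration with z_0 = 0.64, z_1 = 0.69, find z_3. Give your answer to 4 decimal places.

g(0.64) = 0.066096, g(0.69) = -0.022254
z_2 = 0.690000 − (-0.022254)·(0.690000 − 0.640000) / (-0.022254 − 0.066096) = 0.690000 − (-0.001113)/(-0.088350) = 0.677406
g(0.677406) = 0.000185
z_3 = 0.677406 − 0.000185·(0.677406 − 0.690000) / (0.000185 − (-0.022254)) = 0.677406 − (-0.000002)/(0.022439) = 0.677509

0.6775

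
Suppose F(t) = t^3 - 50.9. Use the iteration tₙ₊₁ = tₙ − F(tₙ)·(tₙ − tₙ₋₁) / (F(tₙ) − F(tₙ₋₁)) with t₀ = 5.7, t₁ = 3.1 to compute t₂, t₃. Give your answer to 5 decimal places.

F(5.7) = 134.2930000, F(3.1) = -21.1090000
t₂ = 3.1000000 − (-21.1090000)·(3.1000000 − 5.7000000) / (-21.1090000 − 134.2930000) = 3.1000000 − (54.8834000)/(-155.4020000) = 3.4531705
F(3.4531705) = -9.7230608
t₃ = 3.4531705 − (-9.7230608)·(3.4531705 − 3.1000000) / (-9.7230608 − (-21.1090000)) = 3.4531705 − (-3.4338981)/(11.3859392) = 3.7547616

3.45317, 3.75476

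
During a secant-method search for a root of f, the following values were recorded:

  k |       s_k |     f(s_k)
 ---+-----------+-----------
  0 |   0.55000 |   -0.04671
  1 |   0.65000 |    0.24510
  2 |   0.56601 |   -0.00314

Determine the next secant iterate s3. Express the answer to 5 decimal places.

0.56707

s3 = 0.56601 − (-0.00314)·(0.56601 − 0.65000) / (-0.00314 − 0.24510)
   = 0.56601 − (0.0002637)/(-0.2482400) = 0.5670724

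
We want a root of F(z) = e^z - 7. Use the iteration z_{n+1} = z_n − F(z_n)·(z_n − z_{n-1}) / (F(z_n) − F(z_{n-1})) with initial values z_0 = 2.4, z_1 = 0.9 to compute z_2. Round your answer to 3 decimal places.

F(2.4) = 4.02318, F(0.9) = -4.54040
z_2 = 0.90000 − (-4.54040)·(0.90000 − 2.40000) / (-4.54040 − 4.02318) = 0.90000 − (6.81060)/(-8.56357) = 1.69530

1.695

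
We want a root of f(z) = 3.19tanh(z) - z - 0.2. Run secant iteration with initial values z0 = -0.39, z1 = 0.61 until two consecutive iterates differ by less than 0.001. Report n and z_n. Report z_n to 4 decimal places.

n = 5, z_n = 0.0917

f(-0.39) = -0.994639, f(0.61) = 0.925765
z2 = 0.610000 − 0.925765·(1.000000)/(1.920405) = 0.127932;  |Δ| = 0.482068
f(0.127932) = 0.077959
z3 = 0.127932 − 0.077959·(-0.482068)/(-0.847806) = 0.083604;  |Δ| = 0.044328
f(0.083604) = -0.017527
z4 = 0.083604 − (-0.017527)·(-0.044328)/(-0.095486) = 0.091741;  |Δ| = 0.008137
f(0.091741) = 0.000094
z5 = 0.091741 − 0.000094·(0.008137)/(0.017621) = 0.091697;  |Δ| = 0.000043
|z5 − z4| = 0.000043 < 0.001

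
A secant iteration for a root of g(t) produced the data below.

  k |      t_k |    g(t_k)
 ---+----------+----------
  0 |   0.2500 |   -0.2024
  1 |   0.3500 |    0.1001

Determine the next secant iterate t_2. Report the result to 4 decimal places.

0.3169

t_2 = 0.3500 − 0.1001·(0.3500 − 0.2500) / (0.1001 − (-0.2024))
   = 0.3500 − (0.010010)/(0.302500) = 0.316909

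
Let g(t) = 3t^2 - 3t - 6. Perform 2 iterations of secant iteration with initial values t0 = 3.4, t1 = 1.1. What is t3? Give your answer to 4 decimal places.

2.1862

g(3.4) = 18.480000, g(1.1) = -5.670000
t2 = 1.100000 − (-5.670000)·(1.100000 − 3.400000) / (-5.670000 − 18.480000) = 1.100000 − (13.041000)/(-24.150000) = 1.640000
g(1.640000) = -2.851200
t3 = 1.640000 − (-2.851200)·(1.640000 − 1.100000) / (-2.851200 − (-5.670000)) = 1.640000 − (-1.539648)/(2.818800) = 2.186207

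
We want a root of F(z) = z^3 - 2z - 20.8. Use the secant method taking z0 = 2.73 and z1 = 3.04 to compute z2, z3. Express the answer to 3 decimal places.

F(2.73) = -5.91358, F(3.04) = 1.21446
z2 = 3.04000 − 1.21446·(3.04000 − 2.73000) / (1.21446 − (-5.91358)) = 3.04000 − (0.37648)/(7.12805) = 2.98718
F(2.98718) = -0.11895
z3 = 2.98718 − (-0.11895)·(2.98718 − 3.04000) / (-0.11895 − 1.21446) = 2.98718 − (0.00628)/(-1.33342) = 2.99189

2.987, 2.992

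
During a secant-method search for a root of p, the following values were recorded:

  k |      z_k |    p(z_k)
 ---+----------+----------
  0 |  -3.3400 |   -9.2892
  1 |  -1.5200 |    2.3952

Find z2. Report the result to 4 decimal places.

z2 = -1.5200 − 2.3952·(-1.5200 − (-3.3400)) / (2.3952 − (-9.2892))
   = -1.5200 − (4.359264)/(11.684400) = -1.893084

-1.8931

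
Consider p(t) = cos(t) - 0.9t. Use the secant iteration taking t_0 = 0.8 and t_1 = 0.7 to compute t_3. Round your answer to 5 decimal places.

0.78556

p(0.8) = -0.0232933, p(0.7) = 0.1348422
t_2 = 0.7000000 − 0.1348422·(0.7000000 − 0.8000000) / (0.1348422 − (-0.0232933)) = 0.7000000 − (-0.0134842)/(0.1581355) = 0.7852700
p(0.7852700) = 0.0004543
t_3 = 0.7852700 − 0.0004543·(0.7852700 − 0.7000000) / (0.0004543 − 0.1348422) = 0.7852700 − (0.0000387)/(-0.1343879) = 0.7855583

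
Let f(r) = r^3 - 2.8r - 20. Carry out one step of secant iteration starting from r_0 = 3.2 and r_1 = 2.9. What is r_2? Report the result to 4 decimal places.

3.0485

f(3.2) = 3.808000, f(2.9) = -3.731000
r_2 = 2.900000 − (-3.731000)·(2.900000 − 3.200000) / (-3.731000 − 3.808000) = 2.900000 − (1.119300)/(-7.539000) = 3.048468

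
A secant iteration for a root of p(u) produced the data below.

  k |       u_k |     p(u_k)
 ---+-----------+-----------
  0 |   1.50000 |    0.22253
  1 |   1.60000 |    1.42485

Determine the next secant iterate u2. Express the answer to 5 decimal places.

u2 = 1.60000 − 1.42485·(1.60000 − 1.50000) / (1.42485 − 0.22253)
   = 1.60000 − (0.1424850)/(1.2023200) = 1.4814916

1.48149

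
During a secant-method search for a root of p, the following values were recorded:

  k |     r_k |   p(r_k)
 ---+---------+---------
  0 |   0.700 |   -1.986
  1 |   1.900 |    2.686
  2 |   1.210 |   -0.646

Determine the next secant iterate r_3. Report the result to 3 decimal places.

1.344

r_3 = 1.210 − (-0.646)·(1.210 − 1.900) / (-0.646 − 2.686)
   = 1.210 − (0.44574)/(-3.33200) = 1.34378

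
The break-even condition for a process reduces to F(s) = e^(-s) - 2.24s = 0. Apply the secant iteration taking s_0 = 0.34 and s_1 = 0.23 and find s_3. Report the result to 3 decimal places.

0.323

F(0.34) = -0.04983, F(0.23) = 0.27933
s_2 = 0.23000 − 0.27933·(0.23000 − 0.34000) / (0.27933 − (-0.04983)) = 0.23000 − (-0.03073)/(0.32916) = 0.32335
F(0.32335) = -0.00058
s_3 = 0.32335 − (-0.00058)·(0.32335 − 0.23000) / (-0.00058 − 0.27933) = 0.32335 − (-0.00005)/(-0.27991) = 0.32316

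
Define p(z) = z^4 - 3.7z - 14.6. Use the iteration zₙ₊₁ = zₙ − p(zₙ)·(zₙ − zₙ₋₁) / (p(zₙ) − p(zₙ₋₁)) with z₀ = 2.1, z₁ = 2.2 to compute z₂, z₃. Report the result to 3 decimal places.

p(2.1) = -2.92190, p(2.2) = 0.68560
z₂ = 2.20000 − 0.68560·(2.20000 − 2.10000) / (0.68560 − (-2.92190)) = 2.20000 − (0.06856)/(3.60750) = 2.18100
p(2.18100) = -0.04311
z₃ = 2.18100 − (-0.04311)·(2.18100 − 2.20000) / (-0.04311 − 0.68560) = 2.18100 − (0.00082)/(-0.72871) = 2.18212

2.181, 2.182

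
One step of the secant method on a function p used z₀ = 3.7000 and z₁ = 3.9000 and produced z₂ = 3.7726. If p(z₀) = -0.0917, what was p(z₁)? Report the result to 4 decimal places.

The secant line through (3.7000, -0.0917) and (3.9000, p(z₁)) crosses zero at z₂ = 3.7726.
So (3.7000, -0.0917), (3.9000, p(z₁)), (3.7726, 0) are collinear:
p(z₁) = -0.0917 · (3.9000 − 3.7726) / (3.7000 − 3.7726) = -0.0917 · (0.127400)/(-0.072600) = 0.160917

0.1609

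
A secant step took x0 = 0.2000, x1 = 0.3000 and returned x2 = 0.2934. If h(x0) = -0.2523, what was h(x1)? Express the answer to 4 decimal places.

0.0178

The secant line through (0.2000, -0.2523) and (0.3000, h(x1)) crosses zero at x2 = 0.2934.
So (0.2000, -0.2523), (0.3000, h(x1)), (0.2934, 0) are collinear:
h(x1) = -0.2523 · (0.3000 − 0.2934) / (0.2000 − 0.2934) = -0.2523 · (0.006600)/(-0.093400) = 0.017828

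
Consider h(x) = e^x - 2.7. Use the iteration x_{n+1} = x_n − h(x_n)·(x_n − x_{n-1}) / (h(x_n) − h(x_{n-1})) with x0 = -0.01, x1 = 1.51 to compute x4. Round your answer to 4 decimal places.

1.0026

h(-0.01) = -1.709950, h(1.51) = 1.826731
x2 = 1.510000 − 1.826731·(1.510000 − (-0.010000)) / (1.826731 − (-1.709950)) = 1.510000 − (2.776631)/(3.536681) = 0.724905
h(0.724905) = -0.635465
x3 = 0.724905 − (-0.635465)·(0.724905 − 1.510000) / (-0.635465 − 1.826731) = 0.724905 − (0.498901)/(-2.462196) = 0.927529
h(0.927529) = -0.171745
x4 = 0.927529 − (-0.171745)·(0.927529 − 0.724905) / (-0.171745 − (-0.635465)) = 0.927529 − (-0.034800)/(0.463720) = 1.002574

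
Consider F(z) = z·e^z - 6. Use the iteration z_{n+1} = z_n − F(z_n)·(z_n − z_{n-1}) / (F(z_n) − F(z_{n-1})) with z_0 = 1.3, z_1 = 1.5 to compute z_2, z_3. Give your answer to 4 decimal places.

F(1.3) = -1.229914, F(1.5) = 0.722534
z_2 = 1.500000 − 0.722534·(1.500000 − 1.300000) / (0.722534 − (-1.229914)) = 1.500000 − (0.144507)/(1.952448) = 1.425987
F(1.425987) = -0.065095
z_3 = 1.425987 − (-0.065095)·(1.425987 − 1.500000) / (-0.065095 − 0.722534) = 1.425987 − (0.004818)/(-0.787629) = 1.432104

1.4260, 1.4321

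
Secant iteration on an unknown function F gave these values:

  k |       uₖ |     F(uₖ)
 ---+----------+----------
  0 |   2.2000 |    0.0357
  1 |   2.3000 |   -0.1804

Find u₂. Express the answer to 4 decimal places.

2.2165

u₂ = 2.3000 − (-0.1804)·(2.3000 − 2.2000) / (-0.1804 − 0.0357)
   = 2.3000 − (-0.018040)/(-0.216100) = 2.216520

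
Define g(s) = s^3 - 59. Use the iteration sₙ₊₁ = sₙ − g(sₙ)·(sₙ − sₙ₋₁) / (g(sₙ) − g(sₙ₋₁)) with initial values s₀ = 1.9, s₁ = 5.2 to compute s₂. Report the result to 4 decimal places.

3.1865

g(1.9) = -52.141000, g(5.2) = 81.608000
s₂ = 5.200000 − 81.608000·(5.200000 − 1.900000) / (81.608000 − (-52.141000)) = 5.200000 − (269.306400)/(133.749000) = 3.186479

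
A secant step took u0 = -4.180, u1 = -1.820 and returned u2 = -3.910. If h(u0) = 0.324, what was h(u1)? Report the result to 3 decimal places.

The secant line through (-4.180, 0.324) and (-1.820, h(u1)) crosses zero at u2 = -3.910.
So (-4.180, 0.324), (-1.820, h(u1)), (-3.910, 0) are collinear:
h(u1) = 0.324 · (-1.820 − (-3.910)) / (-4.180 − (-3.910)) = 0.324 · (2.09000)/(-0.27000) = -2.50800

-2.508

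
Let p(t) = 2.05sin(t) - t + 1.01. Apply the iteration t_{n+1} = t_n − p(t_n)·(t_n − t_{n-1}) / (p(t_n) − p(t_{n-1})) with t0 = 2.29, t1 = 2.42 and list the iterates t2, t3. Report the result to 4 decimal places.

2.3972, 2.3979

p(2.29) = 0.262278, p(2.42) = -0.055809
t2 = 2.420000 − (-0.055809)·(2.420000 − 2.290000) / (-0.055809 − 0.262278) = 2.420000 − (-0.007255)/(-0.318086) = 2.397191
p(2.397191) = 0.001748
t3 = 2.397191 − 0.001748·(2.397191 − 2.420000) / (0.001748 − (-0.055809)) = 2.397191 − (-0.000040)/(0.057557) = 2.397884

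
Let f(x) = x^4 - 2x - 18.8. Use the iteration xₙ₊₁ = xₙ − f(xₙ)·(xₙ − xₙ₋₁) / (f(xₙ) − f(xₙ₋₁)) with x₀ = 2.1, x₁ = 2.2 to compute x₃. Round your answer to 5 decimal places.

f(2.1) = -3.5519000, f(2.2) = 0.2256000
x₂ = 2.2000000 − 0.2256000·(2.2000000 − 2.1000000) / (0.2256000 − (-3.5519000)) = 2.2000000 − (0.0225600)/(3.7775000) = 2.1940278
f(2.1940278) = -0.0157898
x₃ = 2.1940278 − (-0.0157898)·(2.1940278 − 2.2000000) / (-0.0157898 − 0.2256000) = 2.1940278 − (0.0000943)/(-0.2413898) = 2.1944185

2.19442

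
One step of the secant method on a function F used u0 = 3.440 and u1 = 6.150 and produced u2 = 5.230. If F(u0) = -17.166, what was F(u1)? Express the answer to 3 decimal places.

The secant line through (3.440, -17.166) and (6.150, F(u1)) crosses zero at u2 = 5.230.
So (3.440, -17.166), (6.150, F(u1)), (5.230, 0) are collinear:
F(u1) = -17.166 · (6.150 − 5.230) / (3.440 − 5.230) = -17.166 · (0.92000)/(-1.79000) = 8.82275

8.823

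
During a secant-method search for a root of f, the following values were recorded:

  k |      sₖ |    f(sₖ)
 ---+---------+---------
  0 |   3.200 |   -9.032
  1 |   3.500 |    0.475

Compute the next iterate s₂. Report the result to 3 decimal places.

s₂ = 3.500 − 0.475·(3.500 − 3.200) / (0.475 − (-9.032))
   = 3.500 − (0.14250)/(9.50700) = 3.48501

3.485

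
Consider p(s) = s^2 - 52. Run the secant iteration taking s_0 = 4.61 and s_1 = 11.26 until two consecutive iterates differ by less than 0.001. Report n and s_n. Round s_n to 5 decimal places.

p(4.61) = -30.7479000, p(11.26) = 74.7876000
s_2 = 11.2600000 − 74.7876000·(6.6500000)/(105.5355000) = 6.5474858;  |Δ| = 4.7125142
p(6.5474858) = -9.1304294
s_3 = 6.5474858 − (-9.1304294)·(-4.7125142)/(-83.9180294) = 7.0602157;  |Δ| = 0.5127298
p(7.0602157) = -2.1533548
s_4 = 7.0602157 − (-2.1533548)·(0.5127298)/(6.9770746) = 7.2184610;  |Δ| = 0.1582453
p(7.2184610) = 0.1061787
s_5 = 7.2184610 − 0.1061787·(0.1582453)/(2.2595334) = 7.2110248;  |Δ| = 0.0074362
p(7.2110248) = -0.0011214
s_6 = 7.2110248 − (-0.0011214)·(-0.0074362)/(-0.1073001) = 7.2111025;  |Δ| = 0.0000777
|s_6 − s_5| = 0.0000777 < 0.001

n = 6, s_n = 7.21110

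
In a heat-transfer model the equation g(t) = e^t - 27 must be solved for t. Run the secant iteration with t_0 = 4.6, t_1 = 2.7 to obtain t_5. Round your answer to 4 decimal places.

g(4.6) = 72.484316, g(2.7) = -12.120268
t_2 = 2.700000 − (-12.120268)·(2.700000 − 4.600000) / (-12.120268 − 72.484316) = 2.700000 − (23.028510)/(-84.604584) = 2.972190
g(2.972190) = -7.465349
t_3 = 2.972190 − (-7.465349)·(2.972190 − 2.700000) / (-7.465349 − (-12.120268)) = 2.972190 − (-2.031992)/(4.654919) = 3.408716
g(3.408716) = 3.226398
t_4 = 3.408716 − 3.226398·(3.408716 − 2.972190) / (3.226398 − (-7.465349)) = 3.408716 − (1.408406)/(10.691747) = 3.276987
g(3.276987) = -0.504171
t_5 = 3.276987 − (-0.504171)·(3.276987 − 3.408716) / (-0.504171 − 3.226398) = 3.276987 − (0.066414)/(-3.730569) = 3.294790

3.2948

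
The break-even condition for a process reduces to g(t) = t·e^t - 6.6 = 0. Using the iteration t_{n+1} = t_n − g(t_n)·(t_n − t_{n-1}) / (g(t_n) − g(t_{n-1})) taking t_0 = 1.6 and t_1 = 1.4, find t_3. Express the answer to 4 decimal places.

g(1.6) = 1.324852, g(1.4) = -0.922720
t_2 = 1.400000 − (-0.922720)·(1.400000 − 1.600000) / (-0.922720 − 1.324852) = 1.400000 − (0.184544)/(-2.247572) = 1.482108
g(1.482108) = -0.075439
t_3 = 1.482108 − (-0.075439)·(1.482108 − 1.400000) / (-0.075439 − (-0.922720)) = 1.482108 − (-0.006194)/(0.847281) = 1.489419

1.4894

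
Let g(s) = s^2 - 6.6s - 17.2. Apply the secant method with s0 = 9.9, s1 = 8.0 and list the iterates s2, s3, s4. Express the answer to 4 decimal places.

g(9.9) = 15.470000, g(8.0) = -6.000000
s2 = 8.000000 − (-6.000000)·(8.000000 − 9.900000) / (-6.000000 − 15.470000) = 8.000000 − (11.400000)/(-21.470000) = 8.530973
g(8.530973) = -0.726917
s3 = 8.530973 − (-0.726917)·(8.530973 − 8.000000) / (-0.726917 − (-6.000000)) = 8.530973 − (-0.385973)/(5.273083) = 8.604170
g(8.604170) = 0.044223
s4 = 8.604170 − 0.044223·(8.604170 − 8.530973) / (0.044223 − (-0.726917)) = 8.604170 − (0.003237)/(0.771140) = 8.599973

8.5310, 8.6042, 8.6000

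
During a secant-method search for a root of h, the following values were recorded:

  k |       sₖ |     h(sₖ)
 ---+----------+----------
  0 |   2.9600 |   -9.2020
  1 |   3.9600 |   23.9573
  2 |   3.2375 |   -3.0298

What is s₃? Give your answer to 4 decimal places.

s₃ = 3.2375 − (-3.0298)·(3.2375 − 3.9600) / (-3.0298 − 23.9573)
   = 3.2375 − (2.189031)/(-26.987100) = 3.318614

3.3186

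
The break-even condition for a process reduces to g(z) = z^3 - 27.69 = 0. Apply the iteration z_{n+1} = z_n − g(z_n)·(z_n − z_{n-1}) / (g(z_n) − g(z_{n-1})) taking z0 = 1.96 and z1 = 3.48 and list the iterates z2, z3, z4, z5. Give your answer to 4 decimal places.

2.8453, 2.9999, 3.0269, 3.0253

g(1.96) = -20.160464, g(3.48) = 14.454192
z2 = 3.480000 − 14.454192·(3.480000 − 1.960000) / (14.454192 − (-20.160464)) = 3.480000 − (21.970372)/(34.614656) = 2.845287
g(2.845287) = -4.655529
z3 = 2.845287 − (-4.655529)·(2.845287 − 3.480000) / (-4.655529 − 14.454192) = 2.845287 − (2.954925)/(-19.109721) = 2.999916
g(2.999916) = -0.692257
z4 = 2.999916 − (-0.692257)·(2.999916 − 2.845287) / (-0.692257 − (-4.655529)) = 2.999916 − (-0.107043)/(3.963272) = 3.026925
g(3.026925) = 0.043525
z5 = 3.026925 − 0.043525·(3.026925 − 2.999916) / (0.043525 − (-0.692257)) = 3.026925 − (0.001176)/(0.735782) = 3.025328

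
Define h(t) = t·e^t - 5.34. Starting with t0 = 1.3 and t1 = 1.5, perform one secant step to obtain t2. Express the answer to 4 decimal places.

1.3584

h(1.3) = -0.569914, h(1.5) = 1.382534
t2 = 1.500000 − 1.382534·(1.500000 − 1.300000) / (1.382534 − (-0.569914)) = 1.500000 − (0.276507)/(1.952448) = 1.358379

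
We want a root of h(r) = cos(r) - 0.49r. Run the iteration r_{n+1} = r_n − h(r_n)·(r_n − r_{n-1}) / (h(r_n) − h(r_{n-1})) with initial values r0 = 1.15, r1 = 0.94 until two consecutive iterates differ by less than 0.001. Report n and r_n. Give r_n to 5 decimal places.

n = 4, r_n = 1.03750

h(1.15) = -0.1550126, h(0.94) = 0.1291880
r2 = 0.9400000 − 0.1291880·(-0.2100000)/(0.2842006) = 1.0354589;  |Δ| = 0.0954589
h(1.0354589) = 0.0027564
r3 = 1.0354589 − 0.0027564·(0.0954589)/(-0.1264316) = 1.0375401;  |Δ| = 0.0020811
h(1.0375401) = -0.0000545
r4 = 1.0375401 − (-0.0000545)·(0.0020811)/(-0.0028108) = 1.0374998;  |Δ| = 0.0000403
|r4 − r3| = 0.0000403 < 0.001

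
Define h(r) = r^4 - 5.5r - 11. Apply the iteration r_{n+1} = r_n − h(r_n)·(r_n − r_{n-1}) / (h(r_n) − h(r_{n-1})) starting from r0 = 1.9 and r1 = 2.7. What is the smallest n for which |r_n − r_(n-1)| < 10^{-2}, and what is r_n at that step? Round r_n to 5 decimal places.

h(1.9) = -8.4179000, h(2.7) = 27.2941000
r2 = 2.7000000 − 27.2941000·(0.8000000)/(35.7120000) = 2.0885730;  |Δ| = 0.6114270
h(2.0885730) = -3.4589099
r3 = 2.0885730 − (-3.4589099)·(-0.6114270)/(-30.7530099) = 2.1573426;  |Δ| = 0.0687696
h(2.1573426) = -1.2044859
r4 = 2.1573426 − (-1.2044859)·(0.0687696)/(2.2544240) = 2.1940845;  |Δ| = 0.0367420
h(2.1940845) = 0.1071983
r5 = 2.1940845 − 0.1071983·(0.0367420)/(1.3116841) = 2.1910818;  |Δ| = 0.0030028
|r5 − r4| = 0.0030028 < 10^{-2}

n = 5, r_n = 2.19108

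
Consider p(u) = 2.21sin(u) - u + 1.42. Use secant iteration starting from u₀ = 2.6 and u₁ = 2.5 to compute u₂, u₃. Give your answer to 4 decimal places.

p(2.6) = -0.040742, p(2.5) = 0.242623
u₂ = 2.500000 − 0.242623·(2.500000 − 2.600000) / (0.242623 − (-0.040742)) = 2.500000 − (-0.024262)/(0.283365) = 2.585622
p(2.585622) = 0.000745
u₃ = 2.585622 − 0.000745·(2.585622 − 2.500000) / (0.000745 − 0.242623) = 2.585622 − (0.000064)/(-0.241878) = 2.585886

2.5856, 2.5859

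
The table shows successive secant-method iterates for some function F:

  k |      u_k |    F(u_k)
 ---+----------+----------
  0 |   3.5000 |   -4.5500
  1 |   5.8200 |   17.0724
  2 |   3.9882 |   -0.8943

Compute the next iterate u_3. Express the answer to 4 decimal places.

4.0794

u_3 = 3.9882 − (-0.8943)·(3.9882 − 5.8200) / (-0.8943 − 17.0724)
   = 3.9882 − (1.638179)/(-17.966700) = 4.079379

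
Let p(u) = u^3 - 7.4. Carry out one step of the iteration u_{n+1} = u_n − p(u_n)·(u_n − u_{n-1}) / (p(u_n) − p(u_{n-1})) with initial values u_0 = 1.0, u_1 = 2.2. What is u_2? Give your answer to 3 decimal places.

p(1.0) = -6.40000, p(2.2) = 3.24800
u_2 = 2.20000 − 3.24800·(2.20000 − 1.00000) / (3.24800 − (-6.40000)) = 2.20000 − (3.89760)/(9.64800) = 1.79602

1.796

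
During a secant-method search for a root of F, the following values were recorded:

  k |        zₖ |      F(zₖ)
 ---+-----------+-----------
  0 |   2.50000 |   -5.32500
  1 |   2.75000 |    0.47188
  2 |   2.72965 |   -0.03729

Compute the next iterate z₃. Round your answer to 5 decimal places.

2.73114

z₃ = 2.72965 − (-0.03729)·(2.72965 − 2.75000) / (-0.03729 − 0.47188)
   = 2.72965 − (0.0007589)/(-0.5091700) = 2.7311404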